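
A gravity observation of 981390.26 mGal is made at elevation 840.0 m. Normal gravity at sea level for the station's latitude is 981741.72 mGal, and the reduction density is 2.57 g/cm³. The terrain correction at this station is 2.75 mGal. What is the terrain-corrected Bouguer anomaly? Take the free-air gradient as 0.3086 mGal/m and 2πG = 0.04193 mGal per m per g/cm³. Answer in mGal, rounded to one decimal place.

-180.0

Free-air correction = 0.3086 × 840.0 = 259.22 mGal
Free-air anomaly = 981390.26 − 981741.72 + (259.22) = -92.24 mGal
Bouguer slab correction = 0.04193 × 2.57 × 840.0 = 90.52 mGal
Simple Bouguer anomaly = -92.24 − (90.52) = -182.76 mGal
Complete Bouguer anomaly = -182.76 + 2.75 = -180.01 mGal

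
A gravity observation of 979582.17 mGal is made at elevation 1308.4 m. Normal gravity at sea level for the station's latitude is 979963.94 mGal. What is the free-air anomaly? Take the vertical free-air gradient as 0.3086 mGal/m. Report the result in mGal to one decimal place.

22.0

Free-air correction = 0.3086 × 1308.4 = 403.77 mGal
Free-air anomaly = 979582.17 − 979963.94 + (403.77) = 22.00 mGal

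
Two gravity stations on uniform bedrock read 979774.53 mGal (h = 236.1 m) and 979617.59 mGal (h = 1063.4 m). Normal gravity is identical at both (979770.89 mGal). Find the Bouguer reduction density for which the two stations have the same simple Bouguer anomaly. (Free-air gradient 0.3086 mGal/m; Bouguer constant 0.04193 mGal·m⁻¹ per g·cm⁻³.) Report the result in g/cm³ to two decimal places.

2.84

Δg_obs = 979617.59 − 979774.53 = -156.94 mGal over Δh = 1063.4 − 236.1 = 827.3 m
Equal Bouguer anomalies ⇒ Δg_obs + (0.3086 − 0.04193ρ)·Δh = 0
0.3086 − 0.04193ρ = −Δg_obs/Δh = 0.18970
ρ = (0.3086 − 0.18970) / 0.04193 = 2.84 g/cm³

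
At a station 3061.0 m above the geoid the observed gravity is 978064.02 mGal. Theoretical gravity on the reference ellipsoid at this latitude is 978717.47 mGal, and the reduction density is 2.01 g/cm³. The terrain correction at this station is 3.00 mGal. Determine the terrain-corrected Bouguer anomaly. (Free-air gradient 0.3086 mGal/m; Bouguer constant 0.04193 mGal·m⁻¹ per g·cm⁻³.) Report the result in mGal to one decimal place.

36.2

Free-air correction = 0.3086 × 3061.0 = 944.62 mGal
Free-air anomaly = 978064.02 − 978717.47 + (944.62) = 291.17 mGal
Bouguer slab correction = 0.04193 × 2.01 × 3061.0 = 257.98 mGal
Simple Bouguer anomaly = 291.17 − (257.98) = 33.19 mGal
Complete Bouguer anomaly = 33.19 + 3.00 = 36.19 mGal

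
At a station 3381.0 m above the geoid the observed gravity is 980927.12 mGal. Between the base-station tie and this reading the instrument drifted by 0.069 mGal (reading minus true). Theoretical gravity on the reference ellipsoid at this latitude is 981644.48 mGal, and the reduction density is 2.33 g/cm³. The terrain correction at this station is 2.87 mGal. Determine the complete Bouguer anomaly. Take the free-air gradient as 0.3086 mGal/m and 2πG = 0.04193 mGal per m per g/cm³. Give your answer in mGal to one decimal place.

Drift-corrected reading = 980927.12 − (0.069) = 980927.051 mGal
Free-air correction = 0.3086 × 3381.0 = 1043.38 mGal
Free-air anomaly = 980927.051 − 981644.48 + (1043.38) = 325.951 mGal
Bouguer slab correction = 0.04193 × 2.33 × 3381.0 = 330.31 mGal
Simple Bouguer anomaly = 325.951 − (330.31) = -4.359 mGal
Complete Bouguer anomaly = -4.359 + 2.87 = -1.489 mGal

-1.5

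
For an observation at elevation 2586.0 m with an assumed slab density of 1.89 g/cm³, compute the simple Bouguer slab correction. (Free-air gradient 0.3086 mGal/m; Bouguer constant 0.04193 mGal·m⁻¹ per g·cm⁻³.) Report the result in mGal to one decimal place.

204.9

Bouguer slab correction = 0.04193 × 1.89 × 2586.0 = 204.9 mGal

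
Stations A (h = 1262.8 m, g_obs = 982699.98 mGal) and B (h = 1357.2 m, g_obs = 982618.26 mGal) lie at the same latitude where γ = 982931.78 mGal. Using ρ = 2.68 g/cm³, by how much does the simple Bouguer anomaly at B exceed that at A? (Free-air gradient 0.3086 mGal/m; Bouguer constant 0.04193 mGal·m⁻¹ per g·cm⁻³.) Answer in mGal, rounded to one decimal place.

-63.2

Δg_SB(A) = 982699.98 − 982931.78 + 0.3086×1262.8 − 0.04193×2.68×1262.8 = 16.00 mGal
Δg_SB(B) = 982618.26 − 982931.78 + 0.3086×1357.2 − 0.04193×2.68×1357.2 = -47.20 mGal
Difference = -47.20 − (16.00) = -63.20 mGal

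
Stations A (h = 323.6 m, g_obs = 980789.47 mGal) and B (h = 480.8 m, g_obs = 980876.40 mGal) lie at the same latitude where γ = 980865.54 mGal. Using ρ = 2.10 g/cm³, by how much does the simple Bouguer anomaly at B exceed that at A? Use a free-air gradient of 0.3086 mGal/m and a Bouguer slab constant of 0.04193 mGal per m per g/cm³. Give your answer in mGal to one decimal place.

121.6

Δg_SB(A) = 980789.47 − 980865.54 + 0.3086×323.6 − 0.04193×2.10×323.6 = -4.70 mGal
Δg_SB(B) = 980876.40 − 980865.54 + 0.3086×480.8 − 0.04193×2.10×480.8 = 116.90 mGal
Difference = 116.90 − (-4.70) = 121.60 mGal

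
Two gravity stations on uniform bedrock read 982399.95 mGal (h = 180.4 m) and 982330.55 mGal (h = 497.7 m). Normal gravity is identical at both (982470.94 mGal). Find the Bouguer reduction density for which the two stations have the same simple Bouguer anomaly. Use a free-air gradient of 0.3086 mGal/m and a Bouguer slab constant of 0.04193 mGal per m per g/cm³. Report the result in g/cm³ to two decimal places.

2.14

Δg_obs = 982330.55 − 982399.95 = -69.40 mGal over Δh = 497.7 − 180.4 = 317.3 m
Equal Bouguer anomalies ⇒ Δg_obs + (0.3086 − 0.04193ρ)·Δh = 0
0.3086 − 0.04193ρ = −Δg_obs/Δh = 0.21872
ρ = (0.3086 − 0.21872) / 0.04193 = 2.14 g/cm³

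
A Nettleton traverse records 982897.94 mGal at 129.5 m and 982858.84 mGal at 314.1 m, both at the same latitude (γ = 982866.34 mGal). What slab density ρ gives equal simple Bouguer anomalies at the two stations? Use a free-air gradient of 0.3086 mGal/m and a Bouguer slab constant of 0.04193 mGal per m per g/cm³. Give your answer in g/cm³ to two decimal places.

2.31

Δg_obs = 982858.84 − 982897.94 = -39.10 mGal over Δh = 314.1 − 129.5 = 184.6 m
Equal Bouguer anomalies ⇒ Δg_obs + (0.3086 − 0.04193ρ)·Δh = 0
0.3086 − 0.04193ρ = −Δg_obs/Δh = 0.21181
ρ = (0.3086 − 0.21181) / 0.04193 = 2.31 g/cm³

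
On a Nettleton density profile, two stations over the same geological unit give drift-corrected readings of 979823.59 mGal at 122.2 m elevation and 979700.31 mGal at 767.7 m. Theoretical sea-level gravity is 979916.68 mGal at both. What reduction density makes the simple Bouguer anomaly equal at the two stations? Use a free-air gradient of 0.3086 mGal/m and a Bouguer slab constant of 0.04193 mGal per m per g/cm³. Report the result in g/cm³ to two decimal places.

2.81

Δg_obs = 979700.31 − 979823.59 = -123.28 mGal over Δh = 767.7 − 122.2 = 645.5 m
Equal Bouguer anomalies ⇒ Δg_obs + (0.3086 − 0.04193ρ)·Δh = 0
0.3086 − 0.04193ρ = −Δg_obs/Δh = 0.19098
ρ = (0.3086 − 0.19098) / 0.04193 = 2.81 g/cm³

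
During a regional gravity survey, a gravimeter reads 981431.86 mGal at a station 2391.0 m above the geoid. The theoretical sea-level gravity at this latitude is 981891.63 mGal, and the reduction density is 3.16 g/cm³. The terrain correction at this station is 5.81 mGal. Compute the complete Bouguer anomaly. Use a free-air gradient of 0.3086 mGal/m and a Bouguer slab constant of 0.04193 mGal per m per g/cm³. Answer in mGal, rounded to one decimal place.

-32.9

Free-air correction = 0.3086 × 2391.0 = 737.86 mGal
Free-air anomaly = 981431.86 − 981891.63 + (737.86) = 278.09 mGal
Bouguer slab correction = 0.04193 × 3.16 × 2391.0 = 316.80 mGal
Simple Bouguer anomaly = 278.09 − (316.80) = -38.71 mGal
Complete Bouguer anomaly = -38.71 + 5.81 = -32.90 mGal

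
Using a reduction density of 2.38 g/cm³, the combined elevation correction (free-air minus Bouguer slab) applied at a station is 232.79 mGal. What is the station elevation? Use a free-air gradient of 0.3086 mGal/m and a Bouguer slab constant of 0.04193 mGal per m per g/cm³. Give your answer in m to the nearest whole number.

Combined gradient = 0.3086 − 0.04193 × 2.38 = 0.2088066 mGal/m
h = 232.79 / 0.2088066 = 1114.86 m

1115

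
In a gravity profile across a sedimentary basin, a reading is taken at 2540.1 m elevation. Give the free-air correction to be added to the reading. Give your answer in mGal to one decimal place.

783.9

Free-air correction = 0.3086 × 2540.1 = 783.9 mGal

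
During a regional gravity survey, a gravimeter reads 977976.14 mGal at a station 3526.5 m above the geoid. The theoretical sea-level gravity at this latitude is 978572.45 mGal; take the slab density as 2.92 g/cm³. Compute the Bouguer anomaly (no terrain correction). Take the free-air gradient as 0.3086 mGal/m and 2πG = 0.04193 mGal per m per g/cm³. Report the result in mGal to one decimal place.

Free-air correction = 0.3086 × 3526.5 = 1088.28 mGal
Free-air anomaly = 977976.14 − 978572.45 + (1088.28) = 491.97 mGal
Bouguer slab correction = 0.04193 × 2.92 × 3526.5 = 431.77 mGal
Simple Bouguer anomaly = 491.97 − (431.77) = 60.20 mGal

60.2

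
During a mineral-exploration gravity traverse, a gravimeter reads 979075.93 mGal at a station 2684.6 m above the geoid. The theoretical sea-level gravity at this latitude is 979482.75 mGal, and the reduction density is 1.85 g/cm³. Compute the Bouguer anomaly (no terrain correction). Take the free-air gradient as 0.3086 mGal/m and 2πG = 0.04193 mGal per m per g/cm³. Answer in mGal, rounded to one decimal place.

Free-air correction = 0.3086 × 2684.6 = 828.47 mGal
Free-air anomaly = 979075.93 − 979482.75 + (828.47) = 421.65 mGal
Bouguer slab correction = 0.04193 × 1.85 × 2684.6 = 208.25 mGal
Simple Bouguer anomaly = 421.65 − (208.25) = 213.40 mGal

213.4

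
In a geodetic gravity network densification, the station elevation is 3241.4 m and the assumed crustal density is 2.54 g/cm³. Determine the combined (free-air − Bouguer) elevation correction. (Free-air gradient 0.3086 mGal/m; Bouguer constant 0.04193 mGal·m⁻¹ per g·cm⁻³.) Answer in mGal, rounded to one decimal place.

Combined gradient = 0.3086 − 0.04193 × 2.54 = 0.2020978 mGal/m
Combined elevation correction = 0.2020978 × 3241.4 = 655.1 mGal

655.1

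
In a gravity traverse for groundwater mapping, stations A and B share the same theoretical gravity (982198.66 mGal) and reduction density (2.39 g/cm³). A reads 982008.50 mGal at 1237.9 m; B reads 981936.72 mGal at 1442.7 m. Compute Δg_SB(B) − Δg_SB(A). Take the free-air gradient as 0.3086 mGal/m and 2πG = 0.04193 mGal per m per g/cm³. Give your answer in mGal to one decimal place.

-29.1

Δg_SB(A) = 982008.50 − 982198.66 + 0.3086×1237.9 − 0.04193×2.39×1237.9 = 67.80 mGal
Δg_SB(B) = 981936.72 − 982198.66 + 0.3086×1442.7 − 0.04193×2.39×1442.7 = 38.70 mGal
Difference = 38.70 − (67.80) = -29.10 mGal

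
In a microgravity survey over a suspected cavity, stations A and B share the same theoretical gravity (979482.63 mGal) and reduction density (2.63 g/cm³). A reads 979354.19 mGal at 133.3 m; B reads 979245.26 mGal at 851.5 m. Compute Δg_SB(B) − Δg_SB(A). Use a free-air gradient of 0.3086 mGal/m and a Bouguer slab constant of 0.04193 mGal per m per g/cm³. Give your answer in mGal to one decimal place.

Δg_SB(A) = 979354.19 − 979482.63 + 0.3086×133.3 − 0.04193×2.63×133.3 = -102.00 mGal
Δg_SB(B) = 979245.26 − 979482.63 + 0.3086×851.5 − 0.04193×2.63×851.5 = -68.50 mGal
Difference = -68.50 − (-102.00) = 33.50 mGal

33.5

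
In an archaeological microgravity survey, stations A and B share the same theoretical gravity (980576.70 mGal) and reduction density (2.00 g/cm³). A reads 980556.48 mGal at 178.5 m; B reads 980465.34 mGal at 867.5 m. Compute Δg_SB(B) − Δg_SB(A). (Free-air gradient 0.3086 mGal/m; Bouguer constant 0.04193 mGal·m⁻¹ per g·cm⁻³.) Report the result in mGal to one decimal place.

Δg_SB(A) = 980556.48 − 980576.70 + 0.3086×178.5 − 0.04193×2.00×178.5 = 19.90 mGal
Δg_SB(B) = 980465.34 − 980576.70 + 0.3086×867.5 − 0.04193×2.00×867.5 = 83.60 mGal
Difference = 83.60 − (19.90) = 63.70 mGal

63.7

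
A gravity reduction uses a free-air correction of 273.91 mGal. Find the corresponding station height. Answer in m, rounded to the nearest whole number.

h = 273.91 / 0.3086 = 887.59 m

888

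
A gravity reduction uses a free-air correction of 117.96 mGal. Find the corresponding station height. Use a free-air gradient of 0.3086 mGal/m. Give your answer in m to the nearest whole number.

h = 117.96 / 0.3086 = 382.24 m

382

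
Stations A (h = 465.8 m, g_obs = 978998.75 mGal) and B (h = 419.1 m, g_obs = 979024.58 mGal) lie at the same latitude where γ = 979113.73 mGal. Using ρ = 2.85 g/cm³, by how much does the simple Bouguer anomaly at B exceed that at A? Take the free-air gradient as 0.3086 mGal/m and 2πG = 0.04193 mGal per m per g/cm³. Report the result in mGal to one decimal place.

Δg_SB(A) = 978998.75 − 979113.73 + 0.3086×465.8 − 0.04193×2.85×465.8 = -26.90 mGal
Δg_SB(B) = 979024.58 − 979113.73 + 0.3086×419.1 − 0.04193×2.85×419.1 = -9.90 mGal
Difference = -9.90 − (-26.90) = 17.00 mGal

17.0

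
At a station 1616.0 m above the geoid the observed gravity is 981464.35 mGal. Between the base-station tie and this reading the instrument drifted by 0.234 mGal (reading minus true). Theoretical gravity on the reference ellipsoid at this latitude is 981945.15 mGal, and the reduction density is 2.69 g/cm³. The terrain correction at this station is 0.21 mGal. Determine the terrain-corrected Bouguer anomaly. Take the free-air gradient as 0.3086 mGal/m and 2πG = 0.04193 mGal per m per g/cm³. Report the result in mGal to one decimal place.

Drift-corrected reading = 981464.35 − (0.234) = 981464.116 mGal
Free-air correction = 0.3086 × 1616.0 = 498.70 mGal
Free-air anomaly = 981464.116 − 981945.15 + (498.70) = 17.666 mGal
Bouguer slab correction = 0.04193 × 2.69 × 1616.0 = 182.27 mGal
Simple Bouguer anomaly = 17.666 − (182.27) = -164.604 mGal
Complete Bouguer anomaly = -164.604 + 0.21 = -164.394 mGal

-164.4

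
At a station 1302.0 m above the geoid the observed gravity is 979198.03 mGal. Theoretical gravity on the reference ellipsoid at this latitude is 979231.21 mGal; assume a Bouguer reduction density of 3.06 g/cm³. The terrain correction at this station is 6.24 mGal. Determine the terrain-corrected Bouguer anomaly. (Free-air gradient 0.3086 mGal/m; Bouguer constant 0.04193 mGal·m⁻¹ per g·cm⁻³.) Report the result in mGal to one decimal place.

Free-air correction = 0.3086 × 1302.0 = 401.80 mGal
Free-air anomaly = 979198.03 − 979231.21 + (401.80) = 368.62 mGal
Bouguer slab correction = 0.04193 × 3.06 × 1302.0 = 167.05 mGal
Simple Bouguer anomaly = 368.62 − (167.05) = 201.57 mGal
Complete Bouguer anomaly = 201.57 + 6.24 = 207.81 mGal

207.8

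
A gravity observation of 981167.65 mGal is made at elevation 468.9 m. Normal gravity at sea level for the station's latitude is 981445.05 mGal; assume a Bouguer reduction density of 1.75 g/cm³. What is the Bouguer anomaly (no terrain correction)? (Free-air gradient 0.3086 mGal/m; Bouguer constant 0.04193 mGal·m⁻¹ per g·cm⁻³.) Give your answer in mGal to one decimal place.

-167.1

Free-air correction = 0.3086 × 468.9 = 144.70 mGal
Free-air anomaly = 981167.65 − 981445.05 + (144.70) = -132.70 mGal
Bouguer slab correction = 0.04193 × 1.75 × 468.9 = 34.41 mGal
Simple Bouguer anomaly = -132.70 − (34.41) = -167.11 mGal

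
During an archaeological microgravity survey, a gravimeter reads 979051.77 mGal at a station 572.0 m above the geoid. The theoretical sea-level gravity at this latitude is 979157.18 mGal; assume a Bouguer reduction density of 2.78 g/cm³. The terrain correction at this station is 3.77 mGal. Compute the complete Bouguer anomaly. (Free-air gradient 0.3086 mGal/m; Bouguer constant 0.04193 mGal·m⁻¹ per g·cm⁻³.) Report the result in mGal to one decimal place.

8.2

Free-air correction = 0.3086 × 572.0 = 176.52 mGal
Free-air anomaly = 979051.77 − 979157.18 + (176.52) = 71.11 mGal
Bouguer slab correction = 0.04193 × 2.78 × 572.0 = 66.68 mGal
Simple Bouguer anomaly = 71.11 − (66.68) = 4.43 mGal
Complete Bouguer anomaly = 4.43 + 3.77 = 8.20 mGal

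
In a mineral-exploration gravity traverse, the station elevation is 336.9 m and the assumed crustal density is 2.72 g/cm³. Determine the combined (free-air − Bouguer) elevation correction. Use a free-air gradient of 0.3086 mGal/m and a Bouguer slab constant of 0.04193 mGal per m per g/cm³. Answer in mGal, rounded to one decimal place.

Combined gradient = 0.3086 − 0.04193 × 2.72 = 0.1945504 mGal/m
Combined elevation correction = 0.1945504 × 336.9 = 65.5 mGal

65.5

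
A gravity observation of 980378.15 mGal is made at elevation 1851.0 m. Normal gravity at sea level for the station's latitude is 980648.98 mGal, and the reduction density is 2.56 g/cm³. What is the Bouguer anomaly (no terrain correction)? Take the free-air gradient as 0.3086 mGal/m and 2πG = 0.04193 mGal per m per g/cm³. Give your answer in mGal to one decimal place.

101.7

Free-air correction = 0.3086 × 1851.0 = 571.22 mGal
Free-air anomaly = 980378.15 − 980648.98 + (571.22) = 300.39 mGal
Bouguer slab correction = 0.04193 × 2.56 × 1851.0 = 198.69 mGal
Simple Bouguer anomaly = 300.39 − (198.69) = 101.70 mGal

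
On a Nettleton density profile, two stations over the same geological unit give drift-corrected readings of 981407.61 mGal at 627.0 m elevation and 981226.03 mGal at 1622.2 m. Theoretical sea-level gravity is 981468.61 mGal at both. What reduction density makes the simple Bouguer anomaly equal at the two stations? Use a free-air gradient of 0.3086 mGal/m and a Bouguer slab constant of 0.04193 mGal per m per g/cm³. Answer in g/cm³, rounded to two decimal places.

Δg_obs = 981226.03 − 981407.61 = -181.58 mGal over Δh = 1622.2 − 627.0 = 995.2 m
Equal Bouguer anomalies ⇒ Δg_obs + (0.3086 − 0.04193ρ)·Δh = 0
0.3086 − 0.04193ρ = −Δg_obs/Δh = 0.18246
ρ = (0.3086 − 0.18246) / 0.04193 = 3.01 g/cm³

3.01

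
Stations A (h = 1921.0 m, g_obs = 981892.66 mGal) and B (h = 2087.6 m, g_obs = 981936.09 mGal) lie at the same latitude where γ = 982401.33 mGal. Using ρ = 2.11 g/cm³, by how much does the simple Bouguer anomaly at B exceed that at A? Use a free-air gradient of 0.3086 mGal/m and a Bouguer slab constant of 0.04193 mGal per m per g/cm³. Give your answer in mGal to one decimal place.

80.1

Δg_SB(A) = 981892.66 − 982401.33 + 0.3086×1921.0 − 0.04193×2.11×1921.0 = -85.80 mGal
Δg_SB(B) = 981936.09 − 982401.33 + 0.3086×2087.6 − 0.04193×2.11×2087.6 = -5.70 mGal
Difference = -5.70 − (-85.80) = 80.10 mGal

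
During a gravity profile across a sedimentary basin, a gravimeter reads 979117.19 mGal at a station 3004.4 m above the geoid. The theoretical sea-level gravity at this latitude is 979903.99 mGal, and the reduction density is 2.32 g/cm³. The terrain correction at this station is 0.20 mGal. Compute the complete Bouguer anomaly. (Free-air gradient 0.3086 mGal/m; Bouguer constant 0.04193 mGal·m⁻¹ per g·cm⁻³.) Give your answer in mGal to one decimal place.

Free-air correction = 0.3086 × 3004.4 = 927.16 mGal
Free-air anomaly = 979117.19 − 979903.99 + (927.16) = 140.36 mGal
Bouguer slab correction = 0.04193 × 2.32 × 3004.4 = 292.26 mGal
Simple Bouguer anomaly = 140.36 − (292.26) = -151.90 mGal
Complete Bouguer anomaly = -151.90 + 0.20 = -151.70 mGal

-151.7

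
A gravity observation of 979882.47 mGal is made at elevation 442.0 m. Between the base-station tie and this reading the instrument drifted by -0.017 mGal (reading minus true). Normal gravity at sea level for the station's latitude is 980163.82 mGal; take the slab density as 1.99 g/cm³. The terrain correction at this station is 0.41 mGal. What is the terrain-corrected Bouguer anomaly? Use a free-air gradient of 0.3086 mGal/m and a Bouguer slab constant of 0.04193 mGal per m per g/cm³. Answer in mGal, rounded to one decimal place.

-181.4

Drift-corrected reading = 979882.47 − (-0.017) = 979882.487 mGal
Free-air correction = 0.3086 × 442.0 = 136.40 mGal
Free-air anomaly = 979882.487 − 980163.82 + (136.40) = -144.933 mGal
Bouguer slab correction = 0.04193 × 1.99 × 442.0 = 36.88 mGal
Simple Bouguer anomaly = -144.933 − (36.88) = -181.813 mGal
Complete Bouguer anomaly = -181.813 + 0.41 = -181.403 mGal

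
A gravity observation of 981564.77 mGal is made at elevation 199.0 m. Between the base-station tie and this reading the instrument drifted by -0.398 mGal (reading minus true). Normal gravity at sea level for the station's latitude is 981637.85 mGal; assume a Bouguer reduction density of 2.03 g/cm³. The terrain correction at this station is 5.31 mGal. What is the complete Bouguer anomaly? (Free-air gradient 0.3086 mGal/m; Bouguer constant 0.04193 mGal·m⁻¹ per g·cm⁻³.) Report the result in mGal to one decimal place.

-22.9

Drift-corrected reading = 981564.77 − (-0.398) = 981565.168 mGal
Free-air correction = 0.3086 × 199.0 = 61.41 mGal
Free-air anomaly = 981565.168 − 981637.85 + (61.41) = -11.272 mGal
Bouguer slab correction = 0.04193 × 2.03 × 199.0 = 16.94 mGal
Simple Bouguer anomaly = -11.272 − (16.94) = -28.212 mGal
Complete Bouguer anomaly = -28.212 + 5.31 = -22.902 mGal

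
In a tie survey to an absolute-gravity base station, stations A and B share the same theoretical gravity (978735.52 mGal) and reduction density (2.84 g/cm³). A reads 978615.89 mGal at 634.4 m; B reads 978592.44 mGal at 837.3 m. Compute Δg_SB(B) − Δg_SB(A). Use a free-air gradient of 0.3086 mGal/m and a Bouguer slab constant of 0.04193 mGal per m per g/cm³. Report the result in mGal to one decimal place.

Δg_SB(A) = 978615.89 − 978735.52 + 0.3086×634.4 − 0.04193×2.84×634.4 = 0.60 mGal
Δg_SB(B) = 978592.44 − 978735.52 + 0.3086×837.3 − 0.04193×2.84×837.3 = 15.60 mGal
Difference = 15.60 − (0.60) = 15.00 mGal

15.0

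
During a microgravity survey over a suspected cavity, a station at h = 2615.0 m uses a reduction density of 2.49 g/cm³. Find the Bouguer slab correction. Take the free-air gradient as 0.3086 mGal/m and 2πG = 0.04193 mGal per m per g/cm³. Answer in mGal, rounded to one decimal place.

273.0

Bouguer slab correction = 0.04193 × 2.49 × 2615.0 = 273.0 mGal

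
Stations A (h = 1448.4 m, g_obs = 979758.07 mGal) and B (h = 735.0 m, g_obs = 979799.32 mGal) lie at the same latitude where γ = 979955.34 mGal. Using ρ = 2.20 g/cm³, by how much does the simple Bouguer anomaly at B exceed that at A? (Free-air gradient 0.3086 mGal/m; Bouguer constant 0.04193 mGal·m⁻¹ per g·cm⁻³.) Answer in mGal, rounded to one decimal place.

Δg_SB(A) = 979758.07 − 979955.34 + 0.3086×1448.4 − 0.04193×2.20×1448.4 = 116.10 mGal
Δg_SB(B) = 979799.32 − 979955.34 + 0.3086×735.0 − 0.04193×2.20×735.0 = 3.00 mGal
Difference = 3.00 − (116.10) = -113.10 mGal

-113.1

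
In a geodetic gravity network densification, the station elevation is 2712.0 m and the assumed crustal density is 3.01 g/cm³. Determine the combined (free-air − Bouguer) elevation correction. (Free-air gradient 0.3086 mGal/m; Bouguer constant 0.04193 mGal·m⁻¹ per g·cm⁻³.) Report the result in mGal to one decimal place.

494.6

Combined gradient = 0.3086 − 0.04193 × 3.01 = 0.1823907 mGal/m
Combined elevation correction = 0.1823907 × 2712.0 = 494.6 mGal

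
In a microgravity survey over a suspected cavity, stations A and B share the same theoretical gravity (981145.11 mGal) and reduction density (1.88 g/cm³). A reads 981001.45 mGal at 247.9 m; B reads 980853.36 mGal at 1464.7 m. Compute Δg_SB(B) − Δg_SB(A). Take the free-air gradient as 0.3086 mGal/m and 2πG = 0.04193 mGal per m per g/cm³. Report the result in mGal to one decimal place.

131.5

Δg_SB(A) = 981001.45 − 981145.11 + 0.3086×247.9 − 0.04193×1.88×247.9 = -86.70 mGal
Δg_SB(B) = 980853.36 − 981145.11 + 0.3086×1464.7 − 0.04193×1.88×1464.7 = 44.80 mGal
Difference = 44.80 − (-86.70) = 131.50 mGal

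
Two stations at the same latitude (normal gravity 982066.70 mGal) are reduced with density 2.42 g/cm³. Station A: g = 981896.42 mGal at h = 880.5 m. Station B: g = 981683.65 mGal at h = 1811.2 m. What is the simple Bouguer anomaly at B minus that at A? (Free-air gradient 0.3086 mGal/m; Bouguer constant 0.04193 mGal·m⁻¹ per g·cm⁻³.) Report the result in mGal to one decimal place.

-20.0

Δg_SB(A) = 981896.42 − 982066.70 + 0.3086×880.5 − 0.04193×2.42×880.5 = 12.10 mGal
Δg_SB(B) = 981683.65 − 982066.70 + 0.3086×1811.2 − 0.04193×2.42×1811.2 = -7.90 mGal
Difference = -7.90 − (12.10) = -20.00 mGal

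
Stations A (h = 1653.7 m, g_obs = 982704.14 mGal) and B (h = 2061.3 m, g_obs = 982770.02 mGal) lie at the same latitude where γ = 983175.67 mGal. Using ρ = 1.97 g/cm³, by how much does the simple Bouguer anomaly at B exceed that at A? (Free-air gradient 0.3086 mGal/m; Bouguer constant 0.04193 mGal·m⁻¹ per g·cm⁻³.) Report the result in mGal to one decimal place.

Δg_SB(A) = 982704.14 − 983175.67 + 0.3086×1653.7 − 0.04193×1.97×1653.7 = -97.80 mGal
Δg_SB(B) = 982770.02 − 983175.67 + 0.3086×2061.3 − 0.04193×1.97×2061.3 = 60.20 mGal
Difference = 60.20 − (-97.80) = 158.00 mGal

158.0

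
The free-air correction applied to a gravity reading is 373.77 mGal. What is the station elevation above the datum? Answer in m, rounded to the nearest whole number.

h = 373.77 / 0.3086 = 1211.18 m

1211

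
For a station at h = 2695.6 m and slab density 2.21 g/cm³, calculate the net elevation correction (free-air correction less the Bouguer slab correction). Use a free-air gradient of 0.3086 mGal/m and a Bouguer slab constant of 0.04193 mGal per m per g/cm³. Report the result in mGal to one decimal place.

Combined gradient = 0.3086 − 0.04193 × 2.21 = 0.2159347 mGal/m
Combined elevation correction = 0.2159347 × 2695.6 = 582.1 mGal

582.1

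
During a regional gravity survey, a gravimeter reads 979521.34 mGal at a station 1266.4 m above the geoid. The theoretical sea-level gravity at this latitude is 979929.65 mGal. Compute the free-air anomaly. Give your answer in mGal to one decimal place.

-17.5

Free-air correction = 0.3086 × 1266.4 = 390.81 mGal
Free-air anomaly = 979521.34 − 979929.65 + (390.81) = -17.50 mGal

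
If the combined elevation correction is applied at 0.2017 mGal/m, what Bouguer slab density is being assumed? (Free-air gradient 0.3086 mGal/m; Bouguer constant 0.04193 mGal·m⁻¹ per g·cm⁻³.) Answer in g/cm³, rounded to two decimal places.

2.55

0.2017 = 0.3086 − 0.04193 × ρ
ρ = (0.3086 − 0.2017) / 0.04193 = 2.55 g/cm³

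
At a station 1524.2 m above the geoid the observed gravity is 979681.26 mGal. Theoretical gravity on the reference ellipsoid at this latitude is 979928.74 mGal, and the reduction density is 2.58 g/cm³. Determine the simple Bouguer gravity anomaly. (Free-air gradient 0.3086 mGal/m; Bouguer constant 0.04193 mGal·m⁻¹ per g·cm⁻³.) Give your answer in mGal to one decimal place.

Free-air correction = 0.3086 × 1524.2 = 470.37 mGal
Free-air anomaly = 979681.26 − 979928.74 + (470.37) = 222.89 mGal
Bouguer slab correction = 0.04193 × 2.58 × 1524.2 = 164.89 mGal
Simple Bouguer anomaly = 222.89 − (164.89) = 58.00 mGal

58.0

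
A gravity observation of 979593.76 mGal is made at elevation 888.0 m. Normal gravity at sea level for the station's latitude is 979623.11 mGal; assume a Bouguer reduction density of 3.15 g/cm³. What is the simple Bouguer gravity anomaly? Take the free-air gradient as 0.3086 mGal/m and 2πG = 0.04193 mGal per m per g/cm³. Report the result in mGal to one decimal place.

127.4

Free-air correction = 0.3086 × 888.0 = 274.04 mGal
Free-air anomaly = 979593.76 − 979623.11 + (274.04) = 244.69 mGal
Bouguer slab correction = 0.04193 × 3.15 × 888.0 = 117.29 mGal
Simple Bouguer anomaly = 244.69 − (117.29) = 127.40 mGal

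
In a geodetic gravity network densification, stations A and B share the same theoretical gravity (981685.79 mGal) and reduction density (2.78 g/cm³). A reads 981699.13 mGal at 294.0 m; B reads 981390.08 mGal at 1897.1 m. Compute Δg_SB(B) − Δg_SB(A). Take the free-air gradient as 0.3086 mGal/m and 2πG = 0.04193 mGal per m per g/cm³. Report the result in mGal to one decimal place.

-1.2

Δg_SB(A) = 981699.13 − 981685.79 + 0.3086×294.0 − 0.04193×2.78×294.0 = 69.80 mGal
Δg_SB(B) = 981390.08 − 981685.79 + 0.3086×1897.1 − 0.04193×2.78×1897.1 = 68.60 mGal
Difference = 68.60 − (69.80) = -1.20 mGal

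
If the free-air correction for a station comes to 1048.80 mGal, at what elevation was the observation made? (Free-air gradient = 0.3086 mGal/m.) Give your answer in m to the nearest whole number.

h = 1048.80 / 0.3086 = 3398.57 m

3399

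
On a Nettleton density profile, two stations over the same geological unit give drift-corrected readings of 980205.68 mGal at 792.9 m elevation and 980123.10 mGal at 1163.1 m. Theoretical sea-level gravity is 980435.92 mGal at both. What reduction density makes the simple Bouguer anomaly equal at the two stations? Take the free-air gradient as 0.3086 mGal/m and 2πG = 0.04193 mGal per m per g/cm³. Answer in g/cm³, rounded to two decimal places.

Δg_obs = 980123.10 − 980205.68 = -82.58 mGal over Δh = 1163.1 − 792.9 = 370.2 m
Equal Bouguer anomalies ⇒ Δg_obs + (0.3086 − 0.04193ρ)·Δh = 0
0.3086 − 0.04193ρ = −Δg_obs/Δh = 0.22307
ρ = (0.3086 − 0.22307) / 0.04193 = 2.04 g/cm³

2.04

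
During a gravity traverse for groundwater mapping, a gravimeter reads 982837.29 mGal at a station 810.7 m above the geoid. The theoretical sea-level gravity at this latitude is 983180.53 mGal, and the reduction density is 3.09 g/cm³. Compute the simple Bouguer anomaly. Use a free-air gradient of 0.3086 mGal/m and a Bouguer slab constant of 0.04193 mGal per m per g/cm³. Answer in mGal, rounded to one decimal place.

-198.1

Free-air correction = 0.3086 × 810.7 = 250.18 mGal
Free-air anomaly = 982837.29 − 983180.53 + (250.18) = -93.06 mGal
Bouguer slab correction = 0.04193 × 3.09 × 810.7 = 105.04 mGal
Simple Bouguer anomaly = -93.06 − (105.04) = -198.10 mGal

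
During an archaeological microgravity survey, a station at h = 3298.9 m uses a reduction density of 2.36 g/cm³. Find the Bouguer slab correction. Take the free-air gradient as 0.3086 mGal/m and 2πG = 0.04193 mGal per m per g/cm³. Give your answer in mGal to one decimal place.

326.4

Bouguer slab correction = 0.04193 × 2.36 × 3298.9 = 326.4 mGal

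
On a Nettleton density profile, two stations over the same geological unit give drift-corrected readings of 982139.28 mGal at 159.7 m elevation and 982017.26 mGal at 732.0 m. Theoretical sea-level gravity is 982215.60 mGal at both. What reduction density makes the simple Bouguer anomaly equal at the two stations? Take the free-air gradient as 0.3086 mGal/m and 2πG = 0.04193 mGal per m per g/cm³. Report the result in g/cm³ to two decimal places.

Δg_obs = 982017.26 − 982139.28 = -122.02 mGal over Δh = 732.0 − 159.7 = 572.3 m
Equal Bouguer anomalies ⇒ Δg_obs + (0.3086 − 0.04193ρ)·Δh = 0
0.3086 − 0.04193ρ = −Δg_obs/Δh = 0.21321
ρ = (0.3086 − 0.21321) / 0.04193 = 2.27 g/cm³

2.27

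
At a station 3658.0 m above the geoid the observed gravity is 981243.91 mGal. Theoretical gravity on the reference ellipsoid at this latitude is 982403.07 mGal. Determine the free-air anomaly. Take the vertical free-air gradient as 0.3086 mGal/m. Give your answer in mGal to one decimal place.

-30.3

Free-air correction = 0.3086 × 3658.0 = 1128.86 mGal
Free-air anomaly = 981243.91 − 982403.07 + (1128.86) = -30.30 mGal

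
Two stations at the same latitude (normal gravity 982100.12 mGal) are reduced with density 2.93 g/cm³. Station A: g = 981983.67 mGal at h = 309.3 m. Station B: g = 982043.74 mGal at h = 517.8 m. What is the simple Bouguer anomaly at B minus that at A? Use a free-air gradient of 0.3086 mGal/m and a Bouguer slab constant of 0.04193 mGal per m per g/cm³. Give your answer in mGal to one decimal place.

Δg_SB(A) = 981983.67 − 982100.12 + 0.3086×309.3 − 0.04193×2.93×309.3 = -59.00 mGal
Δg_SB(B) = 982043.74 − 982100.12 + 0.3086×517.8 − 0.04193×2.93×517.8 = 39.80 mGal
Difference = 39.80 − (-59.00) = 98.80 mGal

98.8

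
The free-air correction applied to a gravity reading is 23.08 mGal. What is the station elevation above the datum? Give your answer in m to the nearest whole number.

75

h = 23.08 / 0.3086 = 74.79 m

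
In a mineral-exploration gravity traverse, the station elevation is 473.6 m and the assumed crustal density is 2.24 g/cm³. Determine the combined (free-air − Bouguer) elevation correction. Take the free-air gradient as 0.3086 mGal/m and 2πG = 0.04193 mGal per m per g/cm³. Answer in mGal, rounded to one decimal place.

101.7

Combined gradient = 0.3086 − 0.04193 × 2.24 = 0.2146768 mGal/m
Combined elevation correction = 0.2146768 × 473.6 = 101.7 mGal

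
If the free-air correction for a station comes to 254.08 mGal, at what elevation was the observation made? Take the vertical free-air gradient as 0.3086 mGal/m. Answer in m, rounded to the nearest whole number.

h = 254.08 / 0.3086 = 823.33 m

823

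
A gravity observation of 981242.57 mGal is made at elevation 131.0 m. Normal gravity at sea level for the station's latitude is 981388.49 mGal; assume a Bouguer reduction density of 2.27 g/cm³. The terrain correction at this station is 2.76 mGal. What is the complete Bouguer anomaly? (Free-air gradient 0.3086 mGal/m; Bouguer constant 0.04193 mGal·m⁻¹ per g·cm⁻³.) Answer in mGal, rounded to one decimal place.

-115.2

Free-air correction = 0.3086 × 131.0 = 40.43 mGal
Free-air anomaly = 981242.57 − 981388.49 + (40.43) = -105.49 mGal
Bouguer slab correction = 0.04193 × 2.27 × 131.0 = 12.47 mGal
Simple Bouguer anomaly = -105.49 − (12.47) = -117.96 mGal
Complete Bouguer anomaly = -117.96 + 2.76 = -115.20 mGal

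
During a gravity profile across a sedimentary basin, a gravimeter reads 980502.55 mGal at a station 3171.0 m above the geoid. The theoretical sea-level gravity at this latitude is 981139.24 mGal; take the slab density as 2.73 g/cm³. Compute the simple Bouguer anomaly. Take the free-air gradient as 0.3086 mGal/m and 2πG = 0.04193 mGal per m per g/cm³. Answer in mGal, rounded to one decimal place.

Free-air correction = 0.3086 × 3171.0 = 978.57 mGal
Free-air anomaly = 980502.55 − 981139.24 + (978.57) = 341.88 mGal
Bouguer slab correction = 0.04193 × 2.73 × 3171.0 = 362.98 mGal
Simple Bouguer anomaly = 341.88 − (362.98) = -21.10 mGal

-21.1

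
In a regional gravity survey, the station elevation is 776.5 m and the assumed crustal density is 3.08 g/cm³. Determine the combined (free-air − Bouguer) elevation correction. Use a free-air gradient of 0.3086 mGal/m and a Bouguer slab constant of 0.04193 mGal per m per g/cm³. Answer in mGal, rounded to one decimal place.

Combined gradient = 0.3086 − 0.04193 × 3.08 = 0.1794556 mGal/m
Combined elevation correction = 0.1794556 × 776.5 = 139.3 mGal

139.3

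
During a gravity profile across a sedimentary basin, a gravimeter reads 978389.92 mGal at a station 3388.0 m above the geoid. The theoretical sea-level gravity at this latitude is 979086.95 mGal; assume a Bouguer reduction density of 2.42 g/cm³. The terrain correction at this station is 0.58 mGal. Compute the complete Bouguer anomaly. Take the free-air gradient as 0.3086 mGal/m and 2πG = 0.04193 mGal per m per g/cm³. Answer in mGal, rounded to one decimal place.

Free-air correction = 0.3086 × 3388.0 = 1045.54 mGal
Free-air anomaly = 978389.92 − 979086.95 + (1045.54) = 348.51 mGal
Bouguer slab correction = 0.04193 × 2.42 × 3388.0 = 343.78 mGal
Simple Bouguer anomaly = 348.51 − (343.78) = 4.73 mGal
Complete Bouguer anomaly = 4.73 + 0.58 = 5.31 mGal

5.3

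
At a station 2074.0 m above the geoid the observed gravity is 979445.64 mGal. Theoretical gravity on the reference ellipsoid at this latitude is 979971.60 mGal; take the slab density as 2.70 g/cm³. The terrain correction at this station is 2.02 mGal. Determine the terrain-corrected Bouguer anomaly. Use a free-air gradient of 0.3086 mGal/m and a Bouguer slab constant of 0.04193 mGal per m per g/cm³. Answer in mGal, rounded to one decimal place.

Free-air correction = 0.3086 × 2074.0 = 640.04 mGal
Free-air anomaly = 979445.64 − 979971.60 + (640.04) = 114.08 mGal
Bouguer slab correction = 0.04193 × 2.70 × 2074.0 = 234.80 mGal
Simple Bouguer anomaly = 114.08 − (234.80) = -120.72 mGal
Complete Bouguer anomaly = -120.72 + 2.02 = -118.70 mGal

-118.7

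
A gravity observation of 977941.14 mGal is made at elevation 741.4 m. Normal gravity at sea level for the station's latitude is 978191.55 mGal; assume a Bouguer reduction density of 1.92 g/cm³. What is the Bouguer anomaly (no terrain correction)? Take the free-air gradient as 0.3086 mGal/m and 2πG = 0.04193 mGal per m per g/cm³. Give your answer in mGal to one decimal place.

Free-air correction = 0.3086 × 741.4 = 228.80 mGal
Free-air anomaly = 977941.14 − 978191.55 + (228.80) = -21.61 mGal
Bouguer slab correction = 0.04193 × 1.92 × 741.4 = 59.69 mGal
Simple Bouguer anomaly = -21.61 − (59.69) = -81.30 mGal

-81.3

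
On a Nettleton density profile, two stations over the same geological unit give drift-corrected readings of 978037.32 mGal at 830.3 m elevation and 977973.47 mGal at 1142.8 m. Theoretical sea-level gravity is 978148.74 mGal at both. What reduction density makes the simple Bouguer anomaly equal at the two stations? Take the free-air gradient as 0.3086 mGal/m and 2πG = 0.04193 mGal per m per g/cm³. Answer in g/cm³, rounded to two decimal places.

2.49

Δg_obs = 977973.47 − 978037.32 = -63.85 mGal over Δh = 1142.8 − 830.3 = 312.5 m
Equal Bouguer anomalies ⇒ Δg_obs + (0.3086 − 0.04193ρ)·Δh = 0
0.3086 − 0.04193ρ = −Δg_obs/Δh = 0.20432
ρ = (0.3086 − 0.20432) / 0.04193 = 2.49 g/cm³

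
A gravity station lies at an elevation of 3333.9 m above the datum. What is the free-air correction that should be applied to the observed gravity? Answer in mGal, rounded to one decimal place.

1028.8

Free-air correction = 0.3086 × 3333.9 = 1028.8 mGal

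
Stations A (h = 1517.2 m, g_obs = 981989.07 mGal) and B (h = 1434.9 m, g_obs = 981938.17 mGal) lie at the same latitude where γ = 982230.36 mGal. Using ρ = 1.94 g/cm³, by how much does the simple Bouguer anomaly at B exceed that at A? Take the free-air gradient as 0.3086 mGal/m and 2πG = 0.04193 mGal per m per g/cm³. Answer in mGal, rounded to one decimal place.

-69.6

Δg_SB(A) = 981989.07 − 982230.36 + 0.3086×1517.2 − 0.04193×1.94×1517.2 = 103.50 mGal
Δg_SB(B) = 981938.17 − 982230.36 + 0.3086×1434.9 − 0.04193×1.94×1434.9 = 33.90 mGal
Difference = 33.90 − (103.50) = -69.60 mGal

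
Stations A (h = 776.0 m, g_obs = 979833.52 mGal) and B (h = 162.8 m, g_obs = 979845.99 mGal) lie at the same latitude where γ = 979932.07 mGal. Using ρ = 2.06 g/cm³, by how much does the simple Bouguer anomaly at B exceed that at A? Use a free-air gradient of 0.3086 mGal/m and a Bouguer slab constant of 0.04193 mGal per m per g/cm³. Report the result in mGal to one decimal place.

Δg_SB(A) = 979833.52 − 979932.07 + 0.3086×776.0 − 0.04193×2.06×776.0 = 73.90 mGal
Δg_SB(B) = 979845.99 − 979932.07 + 0.3086×162.8 − 0.04193×2.06×162.8 = -49.90 mGal
Difference = -49.90 − (73.90) = -123.80 mGal

-123.8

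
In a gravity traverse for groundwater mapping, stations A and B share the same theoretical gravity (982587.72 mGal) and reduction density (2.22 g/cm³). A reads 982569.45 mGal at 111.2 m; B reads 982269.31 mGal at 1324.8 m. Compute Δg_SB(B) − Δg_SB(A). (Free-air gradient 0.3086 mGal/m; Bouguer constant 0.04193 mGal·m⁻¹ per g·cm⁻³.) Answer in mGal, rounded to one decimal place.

Δg_SB(A) = 982569.45 − 982587.72 + 0.3086×111.2 − 0.04193×2.22×111.2 = 5.70 mGal
Δg_SB(B) = 982269.31 − 982587.72 + 0.3086×1324.8 − 0.04193×2.22×1324.8 = -32.90 mGal
Difference = -32.90 − (5.70) = -38.60 mGal

-38.6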